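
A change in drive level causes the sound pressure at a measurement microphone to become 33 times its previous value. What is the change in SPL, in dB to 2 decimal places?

30.37 dB

SPL change from a pressure ratio uses the 20·log₁₀ form:
20·log₁₀(33) = 30.37 dB.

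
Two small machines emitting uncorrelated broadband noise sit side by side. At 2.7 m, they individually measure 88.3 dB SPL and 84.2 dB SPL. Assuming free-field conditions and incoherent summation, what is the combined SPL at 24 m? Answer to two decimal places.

70.75 dB SPL

Combined at 2.7 m: 10·log₁₀(10^(88.3/10)+10^(84.2/10)) = 89.727 dB SPL.
Then apply −20·log₁₀(24/2.7) = -18.977 dB → 70.75 dB SPL.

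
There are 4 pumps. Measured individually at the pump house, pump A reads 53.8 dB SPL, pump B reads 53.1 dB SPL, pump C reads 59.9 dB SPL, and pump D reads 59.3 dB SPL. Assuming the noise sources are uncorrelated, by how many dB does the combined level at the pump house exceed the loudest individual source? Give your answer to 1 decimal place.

Incoherent sources sum as intensities:
L_total = 10·log₁₀(10^(53.8/10) + 10^(53.1/10) + 10^(59.9/10) + 10^(59.3/10)) = 63.56 dB SPL.
Excess over the loudest (59.9 dB): 63.56 − 59.9 = 3.7 dB.

3.7 dB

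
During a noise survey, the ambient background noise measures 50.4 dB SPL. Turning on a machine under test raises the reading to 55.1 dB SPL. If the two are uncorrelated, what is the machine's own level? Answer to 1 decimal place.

Remove the background by subtracting linear intensities:
L_src = 10·log₁₀(10^(55.1/10) − 10^(50.4/10)) = 10·log₁₀(213900) = 53.3 dB SPL.

53.3 dB SPL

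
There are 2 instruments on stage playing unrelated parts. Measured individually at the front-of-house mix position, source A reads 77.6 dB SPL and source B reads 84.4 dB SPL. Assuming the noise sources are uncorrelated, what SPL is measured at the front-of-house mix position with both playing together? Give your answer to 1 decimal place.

85.2 dB SPL

Incoherent sources sum as intensities:
L_total = 10·log₁₀(10^(77.6/10) + 10^(84.4/10)) = 10·log₁₀(333000000) = 85.2 dB SPL.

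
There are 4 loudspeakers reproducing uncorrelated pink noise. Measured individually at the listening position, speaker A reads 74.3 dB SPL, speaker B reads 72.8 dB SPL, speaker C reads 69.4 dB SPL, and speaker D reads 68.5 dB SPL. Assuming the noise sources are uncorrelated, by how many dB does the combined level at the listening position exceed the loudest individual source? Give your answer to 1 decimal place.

3.6 dB

Uncorrelated sources add in intensity (power), not in dB.
L_total = 10·log₁₀(10^(74.3/10) + 10^(72.8/10) + 10^(69.4/10) + 10^(68.5/10)) = 77.91 dB SPL.
Excess over the loudest (74.3 dB): 77.91 − 74.3 = 3.6 dB.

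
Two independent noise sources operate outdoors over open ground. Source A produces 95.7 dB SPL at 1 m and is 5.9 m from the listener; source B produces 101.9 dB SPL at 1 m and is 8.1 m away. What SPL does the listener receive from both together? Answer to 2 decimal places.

85.35 dB SPL

At the listener: L_A = 95.7 − 20·log₁₀(5.9) = 80.283 dB; L_B = 101.9 − 20·log₁₀(8.1) = 83.730 dB.
Combined: 10·log₁₀(10^(80.283/10)+10^(83.730/10)) = 85.35 dB SPL.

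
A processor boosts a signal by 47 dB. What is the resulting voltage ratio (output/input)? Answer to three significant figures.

224

Voltage ratio = 10^(dB/20).
10^(47/20) = 10^(2.350) = 224.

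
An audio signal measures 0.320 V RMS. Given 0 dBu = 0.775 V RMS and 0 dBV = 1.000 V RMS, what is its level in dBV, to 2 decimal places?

-9.90 dBV

dBV = 20·log₁₀(V / 1.000 V).
20·log₁₀(0.320/1.000) = -9.90 dBV.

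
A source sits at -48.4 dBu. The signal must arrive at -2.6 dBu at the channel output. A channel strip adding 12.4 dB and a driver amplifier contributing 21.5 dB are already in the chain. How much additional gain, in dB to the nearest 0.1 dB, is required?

The required make-up gain is the shortfall in the dB sum.
G = -2.6 − (-48.4) − 12.4 − 21.5 = 11.9 dB.

11.9 dB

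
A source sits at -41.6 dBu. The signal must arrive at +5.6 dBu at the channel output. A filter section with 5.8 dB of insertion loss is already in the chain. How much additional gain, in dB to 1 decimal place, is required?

The required make-up gain is the shortfall in the dB sum.
G = +5.6 − (-41.6) + 5.8 = 53.0 dB.

53.0 dB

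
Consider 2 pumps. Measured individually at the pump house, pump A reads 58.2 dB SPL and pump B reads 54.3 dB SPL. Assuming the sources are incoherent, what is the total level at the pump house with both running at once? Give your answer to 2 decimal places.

59.68 dB SPL

Add the sources as powers (linear), then convert back to dB:
L_total = 10·log₁₀(10^(58.2/10) + 10^(54.3/10)) = 10·log₁₀(929800) = 59.68 dB SPL.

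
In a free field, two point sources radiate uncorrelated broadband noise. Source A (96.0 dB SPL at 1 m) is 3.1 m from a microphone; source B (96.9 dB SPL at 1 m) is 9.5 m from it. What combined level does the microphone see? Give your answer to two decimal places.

At the listener: L_A = 96.0 − 20·log₁₀(3.1) = 86.173 dB; L_B = 96.9 − 20·log₁₀(9.5) = 77.346 dB.
Combined: 10·log₁₀(10^(86.173/10)+10^(77.346/10)) = 86.71 dB SPL.

86.71 dB SPL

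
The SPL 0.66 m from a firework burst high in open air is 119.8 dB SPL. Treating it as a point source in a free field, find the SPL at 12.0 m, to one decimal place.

Inverse-square spreading gives ΔL = −20·log₁₀(d₂/d₁).
ΔL = −20·log₁₀(12.0/0.66) = -25.19 dB, so L₂ = 119.8 + (-25.19) = 94.6 dB SPL.

94.6 dB SPL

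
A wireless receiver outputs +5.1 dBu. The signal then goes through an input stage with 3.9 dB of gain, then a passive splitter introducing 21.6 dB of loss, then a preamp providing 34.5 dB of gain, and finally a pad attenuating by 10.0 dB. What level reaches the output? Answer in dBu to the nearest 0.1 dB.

In dB, series stages simply add:
+5.1 + 3.9 − 21.6 + 34.5 − 10.0 = +11.9 dBu.

+11.9 dBu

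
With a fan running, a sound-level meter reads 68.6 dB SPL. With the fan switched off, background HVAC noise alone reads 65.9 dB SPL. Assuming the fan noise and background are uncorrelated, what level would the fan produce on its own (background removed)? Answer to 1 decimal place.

65.3 dB SPL

Background correction is a power subtraction:
L_src = 10·log₁₀(10^(68.6/10) − 10^(65.9/10)) = 10·log₁₀(3354000) = 65.3 dB SPL.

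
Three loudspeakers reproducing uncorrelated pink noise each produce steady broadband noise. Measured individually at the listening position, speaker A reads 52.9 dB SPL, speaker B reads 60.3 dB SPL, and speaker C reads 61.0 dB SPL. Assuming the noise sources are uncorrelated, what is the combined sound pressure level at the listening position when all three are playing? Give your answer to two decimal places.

Uncorrelated sources add in intensity (power), not in dB.
L_total = 10·log₁₀(10^(52.9/10) + 10^(60.3/10) + 10^(61.0/10)) = 10·log₁₀(2525000) = 64.02 dB SPL.

64.02 dB SPL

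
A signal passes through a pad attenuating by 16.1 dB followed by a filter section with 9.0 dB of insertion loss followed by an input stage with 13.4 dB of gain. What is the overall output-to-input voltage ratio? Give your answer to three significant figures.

0.260

Net gain = (−16.1) + (−9.0) + 13.4 = -11.7 dB.
Voltage ratio = 10^(-11.7/20) = 0.260.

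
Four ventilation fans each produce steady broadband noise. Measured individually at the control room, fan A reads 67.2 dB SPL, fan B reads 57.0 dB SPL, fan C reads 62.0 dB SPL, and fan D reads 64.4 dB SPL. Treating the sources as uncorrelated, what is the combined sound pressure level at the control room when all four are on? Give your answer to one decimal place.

70.0 dB SPL

Uncorrelated sources add in intensity (power), not in dB.
L_total = 10·log₁₀(10^(67.2/10) + 10^(57.0/10) + 10^(62.0/10) + 10^(64.4/10)) = 10·log₁₀(10090000) = 70.0 dB SPL.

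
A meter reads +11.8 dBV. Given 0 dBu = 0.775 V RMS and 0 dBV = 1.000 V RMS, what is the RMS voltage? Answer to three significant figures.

3.89 V

V = 1.000 V × 10^(+11.8/20).
= 1.000 × 3.890 = 3.89 V.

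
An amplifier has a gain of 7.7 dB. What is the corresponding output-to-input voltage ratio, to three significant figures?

Voltage ratio = 10^(dB/20).
10^(7.7/20) = 10^(0.3850) = 2.43.

2.43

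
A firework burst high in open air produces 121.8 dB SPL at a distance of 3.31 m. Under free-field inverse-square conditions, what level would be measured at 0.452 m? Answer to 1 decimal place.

Free-field point source: level drops by 20·log₁₀ of the distance ratio.
ΔL = −20·log₁₀(0.452/3.31) = 17.29 dB, so L₂ = 121.8 + (17.29) = 139.1 dB SPL.

139.1 dB SPL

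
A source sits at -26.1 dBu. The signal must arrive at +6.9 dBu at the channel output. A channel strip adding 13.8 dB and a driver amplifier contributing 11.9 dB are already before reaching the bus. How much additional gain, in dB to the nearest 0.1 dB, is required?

7.3 dB

The required make-up gain is the shortfall in the dB sum.
G = +6.9 − (-26.1) − 13.8 − 11.9 = 7.3 dB.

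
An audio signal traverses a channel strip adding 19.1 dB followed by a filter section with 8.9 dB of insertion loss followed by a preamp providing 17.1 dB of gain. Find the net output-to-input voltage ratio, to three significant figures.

23.2

Net gain = 19.1 + (−8.9) + 17.1 = 27.3 dB.
Voltage ratio = 10^(27.3/20) = 23.2.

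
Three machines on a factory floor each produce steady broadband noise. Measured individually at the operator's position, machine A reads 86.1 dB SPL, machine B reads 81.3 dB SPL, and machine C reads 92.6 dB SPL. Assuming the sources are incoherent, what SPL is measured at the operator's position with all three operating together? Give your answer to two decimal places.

93.73 dB SPL

Add the sources as powers (linear), then convert back to dB:
L_total = 10·log₁₀(10^(86.1/10) + 10^(81.3/10) + 10^(92.6/10)) = 10·log₁₀(2362000000) = 93.73 dB SPL.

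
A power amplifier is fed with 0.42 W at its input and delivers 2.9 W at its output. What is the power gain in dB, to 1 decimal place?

For a power ratio, dB = 10·log₁₀(P₂/P₁).
10·log₁₀(2.9/0.42) = 10·log₁₀(6.905) = 8.4 dB.

8.4 dB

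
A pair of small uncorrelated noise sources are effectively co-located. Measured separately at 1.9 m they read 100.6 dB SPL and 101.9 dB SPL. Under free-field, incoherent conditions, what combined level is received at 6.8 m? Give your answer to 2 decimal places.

Combined at 1.9 m: 10·log₁₀(10^(100.6/10)+10^(101.9/10)) = 104.309 dB SPL.
Then apply −20·log₁₀(6.8/1.9) = -11.075 dB → 93.23 dB SPL.

93.23 dB SPL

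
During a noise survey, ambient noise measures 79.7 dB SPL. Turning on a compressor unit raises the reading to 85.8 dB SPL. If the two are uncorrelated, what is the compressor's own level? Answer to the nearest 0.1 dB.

84.6 dB SPL

Background correction is a power subtraction:
L_src = 10·log₁₀(10^(85.8/10) − 10^(79.7/10)) = 10·log₁₀(286900000) = 84.6 dB SPL.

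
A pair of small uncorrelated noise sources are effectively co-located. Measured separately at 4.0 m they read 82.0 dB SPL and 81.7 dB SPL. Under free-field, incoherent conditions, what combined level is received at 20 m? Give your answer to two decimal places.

Combined at 4.0 m: 10·log₁₀(10^(82.0/10)+10^(81.7/10)) = 84.863 dB SPL.
Then apply −20·log₁₀(20/4.0) = -13.979 dB → 70.88 dB SPL.

70.88 dB SPL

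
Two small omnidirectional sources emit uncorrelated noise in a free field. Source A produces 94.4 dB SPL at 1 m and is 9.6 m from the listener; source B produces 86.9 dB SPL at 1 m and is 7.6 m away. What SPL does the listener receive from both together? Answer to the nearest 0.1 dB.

75.8 dB SPL

At the listener: L_A = 94.4 − 20·log₁₀(9.6) = 74.75 dB; L_B = 86.9 − 20·log₁₀(7.6) = 69.28 dB.
Combined: 10·log₁₀(10^(74.75/10)+10^(69.28/10)) = 75.8 dB SPL.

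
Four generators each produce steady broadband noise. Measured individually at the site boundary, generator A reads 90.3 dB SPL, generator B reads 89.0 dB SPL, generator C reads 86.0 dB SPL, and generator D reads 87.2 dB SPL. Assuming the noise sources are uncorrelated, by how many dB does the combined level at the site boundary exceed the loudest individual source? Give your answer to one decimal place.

Incoherent sources sum as intensities:
L_total = 10·log₁₀(10^(90.3/10) + 10^(89.0/10) + 10^(86.0/10) + 10^(87.2/10)) = 94.45 dB SPL.
Excess over the loudest (90.3 dB): 94.45 − 90.3 = 4.2 dB.

4.2 dB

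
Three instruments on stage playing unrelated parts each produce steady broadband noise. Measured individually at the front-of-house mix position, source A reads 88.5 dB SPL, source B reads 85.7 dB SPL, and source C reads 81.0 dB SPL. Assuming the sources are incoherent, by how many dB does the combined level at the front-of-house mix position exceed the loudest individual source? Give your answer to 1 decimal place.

Incoherent sources sum as intensities:
L_total = 10·log₁₀(10^(88.5/10) + 10^(85.7/10) + 10^(81.0/10)) = 90.81 dB SPL.
Excess over the loudest (88.5 dB): 90.81 − 88.5 = 2.3 dB.

2.3 dB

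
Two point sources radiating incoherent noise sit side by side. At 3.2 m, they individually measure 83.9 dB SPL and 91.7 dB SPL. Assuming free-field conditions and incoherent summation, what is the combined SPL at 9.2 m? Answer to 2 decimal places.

83.19 dB SPL

Combined at 3.2 m: 10·log₁₀(10^(83.9/10)+10^(91.7/10)) = 92.367 dB SPL.
Then apply −20·log₁₀(9.2/3.2) = -9.173 dB → 83.19 dB SPL.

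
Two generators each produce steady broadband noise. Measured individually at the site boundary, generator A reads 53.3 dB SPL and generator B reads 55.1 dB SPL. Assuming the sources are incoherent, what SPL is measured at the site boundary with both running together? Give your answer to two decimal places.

Incoherent sources sum as intensities:
L_total = 10·log₁₀(10^(53.3/10) + 10^(55.1/10)) = 10·log₁₀(537400) = 57.30 dB SPL.

57.30 dB SPL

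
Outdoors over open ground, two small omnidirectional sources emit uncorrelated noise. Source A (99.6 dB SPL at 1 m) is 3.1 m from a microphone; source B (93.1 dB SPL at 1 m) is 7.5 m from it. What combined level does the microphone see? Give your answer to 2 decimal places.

89.94 dB SPL

At the listener: L_A = 99.6 − 20·log₁₀(3.1) = 89.773 dB; L_B = 93.1 − 20·log₁₀(7.5) = 75.599 dB.
Combined: 10·log₁₀(10^(89.773/10)+10^(75.599/10)) = 89.94 dB SPL.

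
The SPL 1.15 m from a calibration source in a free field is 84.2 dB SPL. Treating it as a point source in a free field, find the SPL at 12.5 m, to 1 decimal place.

For a point source in a free field, ΔL = −20·log₁₀(d₂/d₁).
ΔL = −20·log₁₀(12.5/1.15) = -20.72 dB, so L₂ = 84.2 + (-20.72) = 63.5 dB SPL.

63.5 dB SPL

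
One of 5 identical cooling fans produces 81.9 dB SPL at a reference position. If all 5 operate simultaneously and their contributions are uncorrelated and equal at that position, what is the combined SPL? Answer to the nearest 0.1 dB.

88.9 dB SPL

5 equal incoherent sources raise the level by 10·log₁₀(5) = 6.99 dB.
L_total = 81.9 + 6.99 = 88.9 dB SPL.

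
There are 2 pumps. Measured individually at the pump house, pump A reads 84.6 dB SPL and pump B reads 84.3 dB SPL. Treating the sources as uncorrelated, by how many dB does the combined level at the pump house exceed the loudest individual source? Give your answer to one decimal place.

2.9 dB

Incoherent sources sum as intensities:
L_total = 10·log₁₀(10^(84.6/10) + 10^(84.3/10)) = 87.46 dB SPL.
Excess over the loudest (84.6 dB): 87.46 − 84.6 = 2.9 dB.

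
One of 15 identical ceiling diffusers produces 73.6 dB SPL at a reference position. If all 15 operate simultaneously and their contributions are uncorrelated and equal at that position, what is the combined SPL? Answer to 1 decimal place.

85.4 dB SPL

15 equal incoherent sources raise the level by 10·log₁₀(15) = 11.76 dB.
L_total = 73.6 + 11.76 = 85.4 dB SPL.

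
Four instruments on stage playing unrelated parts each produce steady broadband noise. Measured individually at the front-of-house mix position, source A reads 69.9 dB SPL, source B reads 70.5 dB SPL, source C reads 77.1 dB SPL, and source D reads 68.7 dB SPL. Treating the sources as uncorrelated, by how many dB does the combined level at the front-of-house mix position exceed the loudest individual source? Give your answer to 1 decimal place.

1.9 dB

Uncorrelated sources add in intensity (power), not in dB.
L_total = 10·log₁₀(10^(69.9/10) + 10^(70.5/10) + 10^(77.1/10) + 10^(68.7/10)) = 79.01 dB SPL.
Excess over the loudest (77.1 dB): 79.01 − 77.1 = 1.9 dB.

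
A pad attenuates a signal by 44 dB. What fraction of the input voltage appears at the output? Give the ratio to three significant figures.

0.00631

Voltage ratio = 10^(dB/20).
10^(-44/20) = 10^(-2.200) = 0.00631.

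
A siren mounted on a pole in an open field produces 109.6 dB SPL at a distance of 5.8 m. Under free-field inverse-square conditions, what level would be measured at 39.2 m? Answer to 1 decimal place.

93.0 dB SPL

For a point source in a free field, ΔL = −20·log₁₀(d₂/d₁).
ΔL = −20·log₁₀(39.2/5.8) = -16.60 dB, so L₂ = 109.6 + (-16.60) = 93.0 dB SPL.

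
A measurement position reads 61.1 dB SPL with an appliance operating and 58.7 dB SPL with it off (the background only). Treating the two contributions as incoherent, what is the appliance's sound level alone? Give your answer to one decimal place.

57.4 dB SPL

Remove the background by subtracting linear intensities:
L_src = 10·log₁₀(10^(61.1/10) − 10^(58.7/10)) = 10·log₁₀(546900) = 57.4 dB SPL.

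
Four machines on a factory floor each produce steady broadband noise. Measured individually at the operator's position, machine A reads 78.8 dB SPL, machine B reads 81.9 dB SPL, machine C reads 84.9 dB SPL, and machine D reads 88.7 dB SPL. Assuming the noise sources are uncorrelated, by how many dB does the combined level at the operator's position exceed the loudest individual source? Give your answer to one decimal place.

Uncorrelated sources add in intensity (power), not in dB.
L_total = 10·log₁₀(10^(78.8/10) + 10^(81.9/10) + 10^(84.9/10) + 10^(88.7/10)) = 91.08 dB SPL.
Excess over the loudest (88.7 dB): 91.08 − 88.7 = 2.4 dB.

2.4 dB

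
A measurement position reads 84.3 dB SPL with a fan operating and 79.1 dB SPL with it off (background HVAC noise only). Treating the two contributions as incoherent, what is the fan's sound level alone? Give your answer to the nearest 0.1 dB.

Background correction is a power subtraction:
L_src = 10·log₁₀(10^(84.3/10) − 10^(79.1/10)) = 10·log₁₀(187900000) = 82.7 dB SPL.

82.7 dB SPL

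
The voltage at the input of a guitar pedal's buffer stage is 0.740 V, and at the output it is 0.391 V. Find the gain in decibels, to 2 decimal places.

Voltage ratio → dB uses the 20·log₁₀ form:
20·log₁₀(0.391/0.740) = 20·log₁₀(0.5284) = -5.54 dB.

-5.54 dB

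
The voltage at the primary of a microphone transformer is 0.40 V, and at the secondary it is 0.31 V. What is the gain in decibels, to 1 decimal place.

-2.2 dB

For a voltage ratio, dB = 20·log₁₀(V₂/V₁).
20·log₁₀(0.31/0.40) = 20·log₁₀(0.7750) = -2.2 dB.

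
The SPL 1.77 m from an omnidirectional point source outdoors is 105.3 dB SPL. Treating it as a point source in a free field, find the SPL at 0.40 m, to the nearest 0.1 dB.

118.2 dB SPL

For a point source in a free field, ΔL = −20·log₁₀(d₂/d₁).
ΔL = −20·log₁₀(0.40/1.77) = 12.92 dB, so L₂ = 105.3 + (12.92) = 118.2 dB SPL.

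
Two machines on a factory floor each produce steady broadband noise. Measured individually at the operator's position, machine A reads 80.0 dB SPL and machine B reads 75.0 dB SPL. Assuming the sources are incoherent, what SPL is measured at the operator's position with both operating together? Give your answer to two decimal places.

Add the sources as powers (linear), then convert back to dB:
L_total = 10·log₁₀(10^(80.0/10) + 10^(75.0/10)) = 10·log₁₀(131600000) = 81.19 dB SPL.

81.19 dB SPL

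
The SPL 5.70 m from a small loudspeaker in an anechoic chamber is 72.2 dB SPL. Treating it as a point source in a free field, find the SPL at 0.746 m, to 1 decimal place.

For a point source in a free field, ΔL = −20·log₁₀(d₂/d₁).
ΔL = −20·log₁₀(0.746/5.70) = 17.66 dB, so L₂ = 72.2 + (17.66) = 89.9 dB SPL.

89.9 dB SPL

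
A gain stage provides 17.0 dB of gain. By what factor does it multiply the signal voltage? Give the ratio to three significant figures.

Voltage ratio = 10^(dB/20).
10^(17.0/20) = 10^(0.8500) = 7.08.

7.08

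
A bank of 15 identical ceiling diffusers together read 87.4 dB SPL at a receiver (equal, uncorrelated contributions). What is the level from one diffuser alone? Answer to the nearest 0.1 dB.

15 equal incoherent sources add 10·log₁₀(15) = 11.76 dB over one source.
L_one = 87.4 − 11.76 = 75.6 dB SPL.

75.6 dB SPL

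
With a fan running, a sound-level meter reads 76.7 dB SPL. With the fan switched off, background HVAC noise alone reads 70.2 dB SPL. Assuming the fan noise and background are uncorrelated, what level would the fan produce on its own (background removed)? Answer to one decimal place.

Remove the background by subtracting linear intensities:
L_src = 10·log₁₀(10^(76.7/10) − 10^(70.2/10)) = 10·log₁₀(36300000) = 75.6 dB SPL.

75.6 dB SPL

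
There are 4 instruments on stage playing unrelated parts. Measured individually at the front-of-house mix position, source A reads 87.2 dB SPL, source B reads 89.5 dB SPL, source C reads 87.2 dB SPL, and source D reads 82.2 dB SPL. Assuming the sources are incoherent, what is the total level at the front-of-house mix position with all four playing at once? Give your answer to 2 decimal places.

Add the sources as powers (linear), then convert back to dB:
L_total = 10·log₁₀(10^(87.2/10) + 10^(89.5/10) + 10^(87.2/10) + 10^(82.2/10)) = 10·log₁₀(2107000000) = 93.24 dB SPL.

93.24 dB SPL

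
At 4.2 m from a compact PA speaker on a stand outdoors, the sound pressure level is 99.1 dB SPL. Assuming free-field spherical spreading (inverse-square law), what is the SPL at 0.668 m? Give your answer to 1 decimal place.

115.1 dB SPL

Inverse-square spreading gives ΔL = −20·log₁₀(d₂/d₁).
ΔL = −20·log₁₀(0.668/4.2) = 15.97 dB, so L₂ = 99.1 + (15.97) = 115.1 dB SPL.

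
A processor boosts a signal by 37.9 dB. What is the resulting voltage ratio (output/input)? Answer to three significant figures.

Voltage ratio = 10^(dB/20).
10^(37.9/20) = 10^(1.895) = 78.5.

78.5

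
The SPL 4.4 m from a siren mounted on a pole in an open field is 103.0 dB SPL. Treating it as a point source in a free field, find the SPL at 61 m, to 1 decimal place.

80.2 dB SPL

For a point source in a free field, ΔL = −20·log₁₀(d₂/d₁).
ΔL = −20·log₁₀(61/4.4) = -22.84 dB, so L₂ = 103.0 + (-22.84) = 80.2 dB SPL.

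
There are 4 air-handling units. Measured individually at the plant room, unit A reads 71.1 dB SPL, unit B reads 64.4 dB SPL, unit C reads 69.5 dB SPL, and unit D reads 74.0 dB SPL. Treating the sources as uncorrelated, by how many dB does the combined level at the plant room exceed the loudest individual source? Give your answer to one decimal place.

Add the sources as powers (linear), then convert back to dB:
L_total = 10·log₁₀(10^(71.1/10) + 10^(64.4/10) + 10^(69.5/10) + 10^(74.0/10)) = 76.96 dB SPL.
Excess over the loudest (74.0 dB): 76.96 − 74.0 = 3.0 dB.

3.0 dB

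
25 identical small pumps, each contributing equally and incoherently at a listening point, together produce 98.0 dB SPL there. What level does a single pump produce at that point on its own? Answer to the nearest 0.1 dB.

25 equal incoherent sources add 10·log₁₀(25) = 13.98 dB over one source.
L_one = 98.0 − 13.98 = 84.0 dB SPL.

84.0 dB SPL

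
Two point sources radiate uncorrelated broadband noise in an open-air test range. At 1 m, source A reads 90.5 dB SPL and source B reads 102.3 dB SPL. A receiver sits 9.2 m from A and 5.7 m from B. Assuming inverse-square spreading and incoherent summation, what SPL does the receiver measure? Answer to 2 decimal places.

87.29 dB SPL

At the listener: L_A = 90.5 − 20·log₁₀(9.2) = 71.224 dB; L_B = 102.3 − 20·log₁₀(5.7) = 87.183 dB.
Combined: 10·log₁₀(10^(71.224/10)+10^(87.183/10)) = 87.29 dB SPL.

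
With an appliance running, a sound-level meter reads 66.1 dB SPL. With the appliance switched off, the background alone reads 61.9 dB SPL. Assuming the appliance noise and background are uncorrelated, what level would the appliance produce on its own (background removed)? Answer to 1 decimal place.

64.0 dB SPL

Background correction is a power subtraction:
L_src = 10·log₁₀(10^(66.1/10) − 10^(61.9/10)) = 10·log₁₀(2525000) = 64.0 dB SPL.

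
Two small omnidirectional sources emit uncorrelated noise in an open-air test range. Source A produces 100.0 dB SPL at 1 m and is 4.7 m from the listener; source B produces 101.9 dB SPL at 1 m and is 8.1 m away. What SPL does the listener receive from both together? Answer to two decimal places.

At the listener: L_A = 100.0 − 20·log₁₀(4.7) = 86.558 dB; L_B = 101.9 − 20·log₁₀(8.1) = 83.730 dB.
Combined: 10·log₁₀(10^(86.558/10)+10^(83.730/10)) = 88.38 dB SPL.

88.38 dB SPL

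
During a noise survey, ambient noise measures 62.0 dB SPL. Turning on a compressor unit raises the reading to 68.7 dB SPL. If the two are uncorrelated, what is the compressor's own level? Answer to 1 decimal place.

Remove the background by subtracting linear intensities:
L_src = 10·log₁₀(10^(68.7/10) − 10^(62.0/10)) = 10·log₁₀(5828000) = 67.7 dB SPL.

67.7 dB SPL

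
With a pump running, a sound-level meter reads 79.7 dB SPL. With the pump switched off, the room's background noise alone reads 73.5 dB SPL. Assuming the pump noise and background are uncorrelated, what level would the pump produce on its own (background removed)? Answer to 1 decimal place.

Background correction is a power subtraction:
L_src = 10·log₁₀(10^(79.7/10) − 10^(73.5/10)) = 10·log₁₀(70940000) = 78.5 dB SPL.

78.5 dB SPL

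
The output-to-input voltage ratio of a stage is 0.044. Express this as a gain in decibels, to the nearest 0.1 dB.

-27.1 dB

For a voltage ratio, dB = 20·log₁₀(V₂/V₁).
20·log₁₀(0.044) = -27.1 dB.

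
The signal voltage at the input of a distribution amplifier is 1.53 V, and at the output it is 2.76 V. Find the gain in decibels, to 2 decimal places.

For a voltage ratio, dB = 20·log₁₀(V₂/V₁).
20·log₁₀(2.76/1.53) = 20·log₁₀(1.804) = 5.12 dB.

5.12 dB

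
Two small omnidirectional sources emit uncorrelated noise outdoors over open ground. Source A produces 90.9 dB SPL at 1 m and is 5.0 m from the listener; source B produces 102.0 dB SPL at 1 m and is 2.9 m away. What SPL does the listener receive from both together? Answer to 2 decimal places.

At the listener: L_A = 90.9 − 20·log₁₀(5.0) = 76.921 dB; L_B = 102.0 − 20·log₁₀(2.9) = 92.752 dB.
Combined: 10·log₁₀(10^(76.921/10)+10^(92.752/10)) = 92.86 dB SPL.

92.86 dB SPL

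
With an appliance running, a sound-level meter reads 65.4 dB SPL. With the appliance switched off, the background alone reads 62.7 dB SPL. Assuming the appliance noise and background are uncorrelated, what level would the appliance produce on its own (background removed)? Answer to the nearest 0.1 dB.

Remove the background by subtracting linear intensities:
L_src = 10·log₁₀(10^(65.4/10) − 10^(62.7/10)) = 10·log₁₀(1605000) = 62.1 dB SPL.

62.1 dB SPL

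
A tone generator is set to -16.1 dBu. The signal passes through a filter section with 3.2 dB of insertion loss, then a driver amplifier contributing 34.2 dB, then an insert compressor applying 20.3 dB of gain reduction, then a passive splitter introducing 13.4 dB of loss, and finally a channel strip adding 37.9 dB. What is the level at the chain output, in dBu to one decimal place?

+19.1 dBu

Cascaded gains and losses add directly in dB.
-16.1 − 3.2 + 34.2 − 20.3 − 13.4 + 37.9 = +19.1 dBu.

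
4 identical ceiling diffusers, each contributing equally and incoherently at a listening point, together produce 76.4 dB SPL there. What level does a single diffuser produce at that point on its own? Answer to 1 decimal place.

4 equal incoherent sources add 10·log₁₀(4) = 6.02 dB over one source.
L_one = 76.4 − 6.02 = 70.4 dB SPL.

70.4 dB SPL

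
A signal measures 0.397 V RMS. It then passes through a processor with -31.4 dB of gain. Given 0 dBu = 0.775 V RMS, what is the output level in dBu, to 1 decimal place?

-37.2 dBu

Input level: 20·log₁₀(0.397/0.775) = -5.81 dBu.
Output: -5.81 − 31.4 = -37.2 dBu.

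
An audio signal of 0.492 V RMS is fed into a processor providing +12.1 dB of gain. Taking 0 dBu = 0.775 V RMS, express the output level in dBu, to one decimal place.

Input level: 20·log₁₀(0.492/0.775) = -3.95 dBu.
Output: -3.95 + 12.1 = +8.2 dBu.

+8.2 dBu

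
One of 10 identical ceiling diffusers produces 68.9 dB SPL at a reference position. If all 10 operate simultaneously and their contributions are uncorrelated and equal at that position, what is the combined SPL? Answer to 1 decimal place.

78.9 dB SPL

10 equal incoherent sources raise the level by 10·log₁₀(10) = 10.00 dB.
L_total = 68.9 + 10.00 = 78.9 dB SPL.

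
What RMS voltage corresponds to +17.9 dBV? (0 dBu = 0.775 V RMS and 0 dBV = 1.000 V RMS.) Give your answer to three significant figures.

V = 1.000 V × 10^(+17.9/20).
= 1.000 × 7.852 = 7.85 V.

7.85 V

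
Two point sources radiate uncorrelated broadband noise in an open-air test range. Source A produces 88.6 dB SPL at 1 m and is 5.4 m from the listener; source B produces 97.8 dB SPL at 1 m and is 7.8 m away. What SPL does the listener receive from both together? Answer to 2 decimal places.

At the listener: L_A = 88.6 − 20·log₁₀(5.4) = 73.952 dB; L_B = 97.8 − 20·log₁₀(7.8) = 79.958 dB.
Combined: 10·log₁₀(10^(73.952/10)+10^(79.958/10)) = 80.93 dB SPL.

80.93 dB SPL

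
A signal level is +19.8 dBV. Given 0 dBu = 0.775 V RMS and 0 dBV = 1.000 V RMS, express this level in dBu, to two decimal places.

The offset between the scales is 20·log₁₀(0.775/1.000) = −2.214 dB.
So dBu = +19.8 + 2.214 = +22.01 dBu.

+22.01 dBu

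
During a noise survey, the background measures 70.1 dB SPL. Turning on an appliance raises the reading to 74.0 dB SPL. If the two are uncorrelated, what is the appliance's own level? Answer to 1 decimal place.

Background correction is a power subtraction:
L_src = 10·log₁₀(10^(74.0/10) − 10^(70.1/10)) = 10·log₁₀(14890000) = 71.7 dB SPL.

71.7 dB SPL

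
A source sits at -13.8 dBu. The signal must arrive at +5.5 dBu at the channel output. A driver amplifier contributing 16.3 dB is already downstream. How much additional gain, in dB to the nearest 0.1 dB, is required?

3.0 dB

The required make-up gain is the shortfall in the dB sum.
G = +5.5 − (-13.8) − 16.3 = 3.0 dB.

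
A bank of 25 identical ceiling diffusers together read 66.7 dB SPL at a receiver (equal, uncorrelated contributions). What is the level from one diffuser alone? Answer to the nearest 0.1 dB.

52.7 dB SPL

25 equal incoherent sources add 10·log₁₀(25) = 13.98 dB over one source.
L_one = 66.7 − 13.98 = 52.7 dB SPL.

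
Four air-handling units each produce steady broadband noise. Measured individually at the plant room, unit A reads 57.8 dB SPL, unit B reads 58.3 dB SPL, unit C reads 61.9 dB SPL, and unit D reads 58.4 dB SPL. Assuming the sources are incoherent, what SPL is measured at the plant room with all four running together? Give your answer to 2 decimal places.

65.46 dB SPL

Uncorrelated sources add in intensity (power), not in dB.
L_total = 10·log₁₀(10^(57.8/10) + 10^(58.3/10) + 10^(61.9/10) + 10^(58.4/10)) = 10·log₁₀(3519000) = 65.46 dB SPL.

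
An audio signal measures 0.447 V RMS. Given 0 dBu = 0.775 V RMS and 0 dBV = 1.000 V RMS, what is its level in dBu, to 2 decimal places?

dBu = 20·log₁₀(V / 0.775 V).
20·log₁₀(0.447/0.775) = -4.78 dBu.

-4.78 dBu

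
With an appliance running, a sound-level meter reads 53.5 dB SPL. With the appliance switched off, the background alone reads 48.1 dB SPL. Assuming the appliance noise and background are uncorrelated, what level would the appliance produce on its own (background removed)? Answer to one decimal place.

52.0 dB SPL

Subtract intensities: L_src = 10·log₁₀(10^(L_total/10) − 10^(L_bg/10)).
L_src = 10·log₁₀(10^(53.5/10) − 10^(48.1/10)) = 10·log₁₀(159300) = 52.0 dB SPL.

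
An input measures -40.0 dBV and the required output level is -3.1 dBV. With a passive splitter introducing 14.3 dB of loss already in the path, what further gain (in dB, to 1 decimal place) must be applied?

51.2 dB

The required make-up gain is the shortfall in the dB sum.
G = -3.1 − (-40.0) + 14.3 = 51.2 dB.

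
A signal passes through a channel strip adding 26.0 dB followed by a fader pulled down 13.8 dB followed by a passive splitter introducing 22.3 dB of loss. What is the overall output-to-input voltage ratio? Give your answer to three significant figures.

Net gain = 26.0 + (−13.8) + (−22.3) = -10.1 dB.
Voltage ratio = 10^(-10.1/20) = 0.313.

0.313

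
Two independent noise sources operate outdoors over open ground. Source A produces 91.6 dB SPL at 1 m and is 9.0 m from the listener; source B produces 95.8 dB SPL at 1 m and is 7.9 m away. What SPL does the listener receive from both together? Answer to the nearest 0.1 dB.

79.0 dB SPL

At the listener: L_A = 91.6 − 20·log₁₀(9.0) = 72.52 dB; L_B = 95.8 − 20·log₁₀(7.9) = 77.85 dB.
Combined: 10·log₁₀(10^(72.52/10)+10^(77.85/10)) = 79.0 dB SPL.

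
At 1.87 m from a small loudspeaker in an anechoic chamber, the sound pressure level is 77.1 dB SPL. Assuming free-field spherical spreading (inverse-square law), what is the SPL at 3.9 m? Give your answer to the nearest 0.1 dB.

Free-field point source: level drops by 20·log₁₀ of the distance ratio.
ΔL = −20·log₁₀(3.9/1.87) = -6.38 dB, so L₂ = 77.1 + (-6.38) = 70.7 dB SPL.

70.7 dB SPL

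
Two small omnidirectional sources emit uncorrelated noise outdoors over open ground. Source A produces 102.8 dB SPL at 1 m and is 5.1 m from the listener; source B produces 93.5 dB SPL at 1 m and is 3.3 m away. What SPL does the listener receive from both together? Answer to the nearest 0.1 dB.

89.7 dB SPL

At the listener: L_A = 102.8 − 20·log₁₀(5.1) = 88.65 dB; L_B = 93.5 − 20·log₁₀(3.3) = 83.13 dB.
Combined: 10·log₁₀(10^(88.65/10)+10^(83.13/10)) = 89.7 dB SPL.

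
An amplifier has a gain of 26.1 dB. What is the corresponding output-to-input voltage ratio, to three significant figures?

20.2

Voltage ratio = 10^(dB/20).
10^(26.1/20) = 10^(1.305) = 20.2.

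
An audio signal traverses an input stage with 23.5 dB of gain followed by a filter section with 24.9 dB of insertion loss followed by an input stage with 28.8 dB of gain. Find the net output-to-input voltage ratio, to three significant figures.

Net gain = 23.5 + (−24.9) + 28.8 = 27.4 dB.
Voltage ratio = 10^(27.4/20) = 23.4.

23.4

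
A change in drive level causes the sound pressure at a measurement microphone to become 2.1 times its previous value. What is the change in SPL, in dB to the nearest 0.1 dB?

6.4 dB

Sound pressure is an amplitude quantity: ΔL = 20·log₁₀(p₂/p₁).
20·log₁₀(2.1) = 6.4 dB.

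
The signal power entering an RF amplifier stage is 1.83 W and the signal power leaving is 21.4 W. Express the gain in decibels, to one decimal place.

10.7 dB

For a power ratio, dB = 10·log₁₀(P₂/P₁).
10·log₁₀(21.4/1.83) = 10·log₁₀(11.69) = 10.7 dB.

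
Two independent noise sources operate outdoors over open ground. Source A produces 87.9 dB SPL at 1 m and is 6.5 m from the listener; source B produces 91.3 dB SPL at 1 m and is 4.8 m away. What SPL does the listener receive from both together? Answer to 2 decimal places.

At the listener: L_A = 87.9 − 20·log₁₀(6.5) = 71.642 dB; L_B = 91.3 − 20·log₁₀(4.8) = 77.675 dB.
Combined: 10·log₁₀(10^(71.642/10)+10^(77.675/10)) = 78.64 dB SPL.

78.64 dB SPL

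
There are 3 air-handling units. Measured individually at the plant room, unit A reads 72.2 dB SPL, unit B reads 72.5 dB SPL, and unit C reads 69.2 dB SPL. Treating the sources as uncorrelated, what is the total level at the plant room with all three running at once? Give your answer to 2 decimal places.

Uncorrelated sources add in intensity (power), not in dB.
L_total = 10·log₁₀(10^(72.2/10) + 10^(72.5/10) + 10^(69.2/10)) = 10·log₁₀(42700000) = 76.30 dB SPL.

76.30 dB SPL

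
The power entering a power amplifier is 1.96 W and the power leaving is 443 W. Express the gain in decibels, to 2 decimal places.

For a power ratio, dB = 10·log₁₀(P₂/P₁).
10·log₁₀(443/1.96) = 10·log₁₀(226.0) = 23.54 dB.

23.54 dB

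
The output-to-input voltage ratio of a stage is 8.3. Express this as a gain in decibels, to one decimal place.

For a voltage ratio, dB = 20·log₁₀(V₂/V₁).
20·log₁₀(8.3) = 18.4 dB.

18.4 dB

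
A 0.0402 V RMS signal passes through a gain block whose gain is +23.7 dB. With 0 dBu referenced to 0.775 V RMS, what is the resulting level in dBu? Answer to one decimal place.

-2.0 dBu

Input level: 20·log₁₀(0.0402/0.775) = -25.70 dBu.
Output: -25.70 + 23.7 = -2.0 dBu.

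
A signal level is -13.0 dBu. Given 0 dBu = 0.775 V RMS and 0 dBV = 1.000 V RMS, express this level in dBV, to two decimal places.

The offset between the scales is 20·log₁₀(0.775/1.000) = −2.214 dB.
So dBV = -13.0 − 2.214 = -15.21 dBV.

-15.21 dBV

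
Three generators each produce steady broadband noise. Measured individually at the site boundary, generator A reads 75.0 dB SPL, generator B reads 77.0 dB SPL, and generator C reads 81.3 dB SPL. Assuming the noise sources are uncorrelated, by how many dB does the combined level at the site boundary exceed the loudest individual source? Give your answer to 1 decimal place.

Incoherent sources sum as intensities:
L_total = 10·log₁₀(10^(75.0/10) + 10^(77.0/10) + 10^(81.3/10)) = 83.36 dB SPL.
Excess over the loudest (81.3 dB): 83.36 − 81.3 = 2.1 dB.

2.1 dB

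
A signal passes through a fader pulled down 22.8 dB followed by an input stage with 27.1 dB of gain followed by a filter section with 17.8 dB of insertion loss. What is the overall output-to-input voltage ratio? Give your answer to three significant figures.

0.211

Net gain = (−22.8) + 27.1 + (−17.8) = -13.5 dB.
Voltage ratio = 10^(-13.5/20) = 0.211.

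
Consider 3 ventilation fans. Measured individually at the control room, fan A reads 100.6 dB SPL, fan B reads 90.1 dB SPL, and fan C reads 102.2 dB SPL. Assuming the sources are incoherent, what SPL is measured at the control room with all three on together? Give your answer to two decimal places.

Add the sources as powers (linear), then convert back to dB:
L_total = 10·log₁₀(10^(100.6/10) + 10^(90.1/10) + 10^(102.2/10)) = 10·log₁₀(29101000000) = 104.64 dB SPL.

104.64 dB SPL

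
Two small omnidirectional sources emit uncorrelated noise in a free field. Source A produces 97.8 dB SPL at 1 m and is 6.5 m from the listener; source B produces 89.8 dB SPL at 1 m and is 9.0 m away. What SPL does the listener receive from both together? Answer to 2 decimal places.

At the listener: L_A = 97.8 − 20·log₁₀(6.5) = 81.542 dB; L_B = 89.8 − 20·log₁₀(9.0) = 70.715 dB.
Combined: 10·log₁₀(10^(81.542/10)+10^(70.715/10)) = 81.89 dB SPL.

81.89 dB SPL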